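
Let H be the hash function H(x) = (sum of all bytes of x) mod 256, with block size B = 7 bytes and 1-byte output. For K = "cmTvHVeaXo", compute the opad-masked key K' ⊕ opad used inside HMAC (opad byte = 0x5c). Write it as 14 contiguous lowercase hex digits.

995c5c5c5c5c5c

Key "cmTvHVeaXo" = 63 6d 54 76 48 56 65 61 58 6f is 10 bytes > B = 7, so hash it first: H(key) = c5, then zero-pad to 7 bytes: K' = c5 00 00 00 00 00 00.
XOR each byte with 0x5c: c5⊕5c=99, 00⊕5c=5c, 00⊕5c=5c, 00⊕5c=5c, 00⊕5c=5c, 00⊕5c=5c, 00⊕5c=5c.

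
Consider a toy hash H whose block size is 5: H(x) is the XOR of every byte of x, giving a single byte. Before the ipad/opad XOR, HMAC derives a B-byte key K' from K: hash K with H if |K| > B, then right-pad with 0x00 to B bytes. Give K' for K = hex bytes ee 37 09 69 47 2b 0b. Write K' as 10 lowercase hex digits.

de00000000

|K| = 7 > B = 5, so first hash the key.
H(K): XOR ee⊕37⊕09⊕69⊕47⊕2b⊕0b = de.
Zero-pad H(K) = de to 5 bytes: K' = de 00 00 00 00.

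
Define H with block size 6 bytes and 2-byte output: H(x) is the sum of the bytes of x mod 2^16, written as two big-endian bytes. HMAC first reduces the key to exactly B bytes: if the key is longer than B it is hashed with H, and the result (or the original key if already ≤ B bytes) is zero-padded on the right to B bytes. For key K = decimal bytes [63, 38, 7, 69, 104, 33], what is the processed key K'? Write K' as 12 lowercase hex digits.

3f2607456821

Key decimal bytes [63, 38, 7, 69, 104, 33] = 3f 26 07 45 68 21 is exactly B = 6 bytes: K' = 3f 26 07 45 68 21.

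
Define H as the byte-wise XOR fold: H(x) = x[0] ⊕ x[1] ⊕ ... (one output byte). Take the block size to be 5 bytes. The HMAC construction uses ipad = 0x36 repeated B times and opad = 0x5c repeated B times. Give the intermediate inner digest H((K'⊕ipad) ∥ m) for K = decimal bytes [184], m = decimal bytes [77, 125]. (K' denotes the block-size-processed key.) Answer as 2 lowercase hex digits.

Key decimal bytes [184] = b8 is 1 byte ≤ B = 5; zero-pad to 5 bytes: K' = b8 00 00 00 00.
K' ⊕ ipad = 8e 36 36 36 36.
Inner input = 8e 36 36 36 36 ∥ 4d 7d.
Inner hash: XOR 8e⊕36⊕36⊕36⊕36⊕4d⊕7d = be.

be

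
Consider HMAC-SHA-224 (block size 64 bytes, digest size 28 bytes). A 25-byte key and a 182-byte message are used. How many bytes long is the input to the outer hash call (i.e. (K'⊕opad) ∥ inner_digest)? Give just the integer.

92

Key is 25 ≤ 64 bytes, zero-padded: |K'| = 64.
Outer input = (K'⊕opad) ∥ H(inner) → 64 + 28 = 92 bytes.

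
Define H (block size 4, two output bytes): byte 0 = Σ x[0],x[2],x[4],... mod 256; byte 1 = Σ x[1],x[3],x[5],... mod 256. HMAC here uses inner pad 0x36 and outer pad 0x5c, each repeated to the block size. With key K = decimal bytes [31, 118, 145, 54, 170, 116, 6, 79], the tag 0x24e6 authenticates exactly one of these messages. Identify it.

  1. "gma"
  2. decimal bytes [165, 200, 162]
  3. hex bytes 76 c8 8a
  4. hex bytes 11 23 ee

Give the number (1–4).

3

Key decimal bytes [31, 118, 145, 54, 170, 116, 6, 79] = 1f 76 91 36 aa 74 06 4f is 8 bytes > B = 4, so hash it first: H(key) = 60 6f, then zero-pad to 4 bytes: K' = 60 6f 00 00.
K' ⊕ ipad = 56 59 36 36; K' ⊕ opad = 3c 33 5c 5c.
m1: inner = H(56 59 36 36 67 6d 61) = 54 fc; tag = H(3c 33 5c 5c 54 fc) = ec8b
m2: inner = H(56 59 36 36 a5 c8 a2) = d3 57; tag = H(3c 33 5c 5c d3 57) = 6be6
m3: inner = H(56 59 36 36 76 c8 8a) = 8c 57; tag = H(3c 33 5c 5c 8c 57) = 24e6 ← matches
m4: inner = H(56 59 36 36 11 23 ee) = 8b b2; tag = H(3c 33 5c 5c 8b b2) = 2341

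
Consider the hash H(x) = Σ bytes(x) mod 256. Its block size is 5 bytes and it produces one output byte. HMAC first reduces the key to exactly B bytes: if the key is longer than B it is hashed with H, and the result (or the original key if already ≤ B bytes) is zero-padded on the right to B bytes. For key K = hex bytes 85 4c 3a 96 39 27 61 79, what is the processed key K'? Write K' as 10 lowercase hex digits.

|K| = 8 > B = 5, so first hash the key.
H(K): sum = 133+76+58+150+57+39+97+121 = 731; mod 256 = 219 → db.
Zero-pad H(K) = db to 5 bytes: K' = db 00 00 00 00.

db00000000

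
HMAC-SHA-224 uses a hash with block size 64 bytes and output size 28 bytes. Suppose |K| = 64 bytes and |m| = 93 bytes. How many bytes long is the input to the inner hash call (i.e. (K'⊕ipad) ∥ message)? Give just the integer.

157

Key is 64 ≤ 64 bytes, zero-padded: |K'| = 64.
Inner input = (K'⊕ipad) ∥ m → 64 + 93 = 157 bytes.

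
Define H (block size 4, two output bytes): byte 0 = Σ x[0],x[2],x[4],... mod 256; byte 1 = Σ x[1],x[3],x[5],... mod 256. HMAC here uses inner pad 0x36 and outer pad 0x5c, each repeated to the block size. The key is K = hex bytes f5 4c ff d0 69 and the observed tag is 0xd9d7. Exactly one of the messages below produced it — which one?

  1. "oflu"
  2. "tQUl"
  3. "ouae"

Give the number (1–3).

Key hex bytes f5 4c ff d0 69 is 5 bytes > B = 4, so hash it first: H(key) = 5d 1c, then zero-pad to 4 bytes: K' = 5d 1c 00 00.
K' ⊕ ipad = 6b 2a 36 36; K' ⊕ opad = 01 40 5c 5c.
m1: inner = H(6b 2a 36 36 6f 66 6c 75) = 7c 3b; tag = H(01 40 5c 5c 7c 3b) = d9d7 ← matches
m2: inner = H(6b 2a 36 36 74 51 55 6c) = 6a 1d; tag = H(01 40 5c 5c 6a 1d) = c7b9
m3: inner = H(6b 2a 36 36 6f 75 61 65) = 71 3a; tag = H(01 40 5c 5c 71 3a) = ced6

1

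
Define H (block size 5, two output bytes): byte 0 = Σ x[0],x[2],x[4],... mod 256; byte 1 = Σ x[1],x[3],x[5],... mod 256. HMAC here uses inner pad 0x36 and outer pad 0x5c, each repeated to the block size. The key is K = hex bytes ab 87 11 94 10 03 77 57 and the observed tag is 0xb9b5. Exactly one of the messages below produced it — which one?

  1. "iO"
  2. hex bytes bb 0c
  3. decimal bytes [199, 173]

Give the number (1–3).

Key hex bytes ab 87 11 94 10 03 77 57 is 8 bytes > B = 5, so hash it first: H(key) = 43 75, then zero-pad to 5 bytes: K' = 43 75 00 00 00.
K' ⊕ ipad = 75 43 36 36 36; K' ⊕ opad = 1f 29 5c 5c 5c.
m1: inner = H(75 43 36 36 36 69 4f) = 30 e2; tag = H(1f 29 5c 5c 5c 30 e2) = b9b5 ← matches
m2: inner = H(75 43 36 36 36 bb 0c) = ed 34; tag = H(1f 29 5c 5c 5c ed 34) = 0b72
m3: inner = H(75 43 36 36 36 c7 ad) = 8e 40; tag = H(1f 29 5c 5c 5c 8e 40) = 1713

1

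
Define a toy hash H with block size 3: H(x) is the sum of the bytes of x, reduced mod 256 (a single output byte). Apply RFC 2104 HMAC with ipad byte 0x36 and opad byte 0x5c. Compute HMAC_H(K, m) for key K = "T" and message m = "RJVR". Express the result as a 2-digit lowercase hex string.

d2

Key "T" = 54 is 1 byte ≤ B = 3; zero-pad to 3 bytes: K' = 54 00 00.
K' ⊕ ipad = 62 36 36.  K' ⊕ opad = 08 5c 5c.
Inner input = (K'⊕ipad) ∥ m = 62 36 36 ∥ 52 4a 56 52.
Inner hash: sum = 98+54+54+82+74+86+82 = 530; mod 256 = 18 → 12.
Outer input = (K'⊕opad) ∥ inner = 08 5c 5c ∥ 12.
Outer hash (tag): sum = 8+92+92+18 = 210 → d2.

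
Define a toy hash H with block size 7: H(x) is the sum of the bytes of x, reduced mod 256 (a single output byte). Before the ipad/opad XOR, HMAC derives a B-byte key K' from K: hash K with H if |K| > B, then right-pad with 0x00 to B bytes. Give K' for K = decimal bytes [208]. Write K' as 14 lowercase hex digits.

d0000000000000

Key decimal bytes [208] = d0 is 1 byte ≤ B = 7; zero-pad to 7 bytes: K' = d0 00 00 00 00 00 00.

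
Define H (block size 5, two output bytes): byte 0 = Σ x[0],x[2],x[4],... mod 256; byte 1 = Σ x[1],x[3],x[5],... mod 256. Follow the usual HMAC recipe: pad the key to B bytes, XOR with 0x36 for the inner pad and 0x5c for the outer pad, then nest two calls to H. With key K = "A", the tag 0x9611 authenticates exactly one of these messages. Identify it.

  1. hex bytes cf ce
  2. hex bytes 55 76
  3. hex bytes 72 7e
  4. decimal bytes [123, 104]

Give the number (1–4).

2

Key "A" = 41 is 1 byte ≤ B = 5; zero-pad to 5 bytes: K' = 41 00 00 00 00.
K' ⊕ ipad = 77 36 36 36 36; K' ⊕ opad = 1d 5c 5c 5c 5c.
m1: inner = H(77 36 36 36 36 cf ce) = b1 3b; tag = H(1d 5c 5c 5c 5c b1 3b) = 1069
m2: inner = H(77 36 36 36 36 55 76) = 59 c1; tag = H(1d 5c 5c 5c 5c 59 c1) = 9611 ← matches
m3: inner = H(77 36 36 36 36 72 7e) = 61 de; tag = H(1d 5c 5c 5c 5c 61 de) = b319
m4: inner = H(77 36 36 36 36 7b 68) = 4b e7; tag = H(1d 5c 5c 5c 5c 4b e7) = bc03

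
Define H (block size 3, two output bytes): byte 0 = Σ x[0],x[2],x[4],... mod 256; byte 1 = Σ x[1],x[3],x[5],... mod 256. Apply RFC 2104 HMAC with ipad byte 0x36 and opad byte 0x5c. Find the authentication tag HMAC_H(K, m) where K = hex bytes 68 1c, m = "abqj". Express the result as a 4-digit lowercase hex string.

Key hex bytes 68 1c is 2 bytes ≤ B = 3; zero-pad to 3 bytes: K' = 68 1c 00.
K' ⊕ ipad = 5e 2a 36.  K' ⊕ opad = 34 40 5c.
Inner input = (K'⊕ipad) ∥ m = 5e 2a 36 ∥ 61 62 71 6a.
Inner hash: even-index sum = 352 mod 256 = 96; odd-index sum = 252 mod 256 = 252 → 60 fc.
Outer input = (K'⊕opad) ∥ inner = 34 40 5c ∥ 60 fc.
Outer hash (tag): even-index sum = 396 mod 256 = 140; odd-index sum = 160 mod 256 = 160 → 8c a0.

8ca0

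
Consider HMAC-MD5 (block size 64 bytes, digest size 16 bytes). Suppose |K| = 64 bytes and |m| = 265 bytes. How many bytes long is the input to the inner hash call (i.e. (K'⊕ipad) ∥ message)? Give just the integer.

329

Key is 64 ≤ 64 bytes, zero-padded: |K'| = 64.
Inner input = (K'⊕ipad) ∥ m → 64 + 265 = 329 bytes.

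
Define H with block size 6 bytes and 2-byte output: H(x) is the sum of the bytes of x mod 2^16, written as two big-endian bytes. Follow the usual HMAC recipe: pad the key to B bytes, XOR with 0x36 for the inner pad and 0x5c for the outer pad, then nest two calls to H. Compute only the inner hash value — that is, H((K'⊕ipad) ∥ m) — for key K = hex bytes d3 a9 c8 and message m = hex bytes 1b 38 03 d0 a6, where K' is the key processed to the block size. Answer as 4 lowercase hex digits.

Key hex bytes d3 a9 c8 is 3 bytes ≤ B = 6; zero-pad to 6 bytes: K' = d3 a9 c8 00 00 00.
K' ⊕ ipad = e5 9f fe 36 36 36.
Inner input = e5 9f fe 36 36 36 ∥ 1b 38 03 d0 a6.
Inner hash: sum = 229+159+254+54+54+54+27+56+3+208+166 = 1264 → 04 f0.

04f0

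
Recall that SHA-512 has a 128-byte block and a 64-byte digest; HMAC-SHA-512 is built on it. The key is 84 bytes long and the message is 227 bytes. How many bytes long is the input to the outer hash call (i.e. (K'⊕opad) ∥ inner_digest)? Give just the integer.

Key is 84 ≤ 128 bytes, zero-padded: |K'| = 128.
Outer input = (K'⊕opad) ∥ H(inner) → 128 + 64 = 192 bytes.

192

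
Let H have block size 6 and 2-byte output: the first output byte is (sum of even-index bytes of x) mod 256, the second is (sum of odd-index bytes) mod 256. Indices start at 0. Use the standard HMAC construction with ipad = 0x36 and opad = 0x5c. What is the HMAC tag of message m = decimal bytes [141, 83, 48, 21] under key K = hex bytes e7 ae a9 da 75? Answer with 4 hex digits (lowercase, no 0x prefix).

Key hex bytes e7 ae a9 da 75 is 5 bytes ≤ B = 6; zero-pad to 6 bytes: K' = e7 ae a9 da 75 00.
K' ⊕ ipad = d1 98 9f ec 43 36.  K' ⊕ opad = bb f2 f5 86 29 5c.
Inner input = (K'⊕ipad) ∥ m = d1 98 9f ec 43 36 ∥ 8d 53 30 15.
Inner hash: even-index sum = 624 mod 256 = 112; odd-index sum = 546 mod 256 = 34 → 70 22.
Outer input = (K'⊕opad) ∥ inner = bb f2 f5 86 29 5c ∥ 70 22.
Outer hash (tag): even-index sum = 585 mod 256 = 73; odd-index sum = 502 mod 256 = 246 → 49 f6.

49f6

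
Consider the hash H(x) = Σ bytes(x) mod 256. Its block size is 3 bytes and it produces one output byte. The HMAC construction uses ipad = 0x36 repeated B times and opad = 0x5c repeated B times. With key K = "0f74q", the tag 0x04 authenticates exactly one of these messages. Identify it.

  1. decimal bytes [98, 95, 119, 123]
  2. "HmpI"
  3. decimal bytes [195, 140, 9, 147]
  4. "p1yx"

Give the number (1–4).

Key "0f74q" = 30 66 37 34 71 is 5 bytes > B = 3, so hash it first: H(key) = 72, then zero-pad to 3 bytes: K' = 72 00 00.
K' ⊕ ipad = 44 36 36; K' ⊕ opad = 2e 5c 5c.
m1: inner = H(44 36 36 62 5f 77 7b) = 63; tag = H(2e 5c 5c 63) = 49
m2: inner = H(44 36 36 48 6d 70 49) = 1e; tag = H(2e 5c 5c 1e) = 04 ← matches
m3: inner = H(44 36 36 c3 8c 09 93) = 9b; tag = H(2e 5c 5c 9b) = 81
m4: inner = H(44 36 36 70 31 79 78) = 42; tag = H(2e 5c 5c 42) = 28

2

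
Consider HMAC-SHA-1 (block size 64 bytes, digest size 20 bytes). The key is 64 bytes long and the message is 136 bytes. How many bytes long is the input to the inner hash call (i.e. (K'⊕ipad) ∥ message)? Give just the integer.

200

Key is 64 ≤ 64 bytes, zero-padded: |K'| = 64.
Inner input = (K'⊕ipad) ∥ m → 64 + 136 = 200 bytes.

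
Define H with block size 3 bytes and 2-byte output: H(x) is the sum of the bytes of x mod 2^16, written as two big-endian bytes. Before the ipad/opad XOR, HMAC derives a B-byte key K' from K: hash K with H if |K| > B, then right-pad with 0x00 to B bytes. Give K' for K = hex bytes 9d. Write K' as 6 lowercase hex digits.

Key hex bytes 9d is 1 byte ≤ B = 3; zero-pad to 3 bytes: K' = 9d 00 00.

9d0000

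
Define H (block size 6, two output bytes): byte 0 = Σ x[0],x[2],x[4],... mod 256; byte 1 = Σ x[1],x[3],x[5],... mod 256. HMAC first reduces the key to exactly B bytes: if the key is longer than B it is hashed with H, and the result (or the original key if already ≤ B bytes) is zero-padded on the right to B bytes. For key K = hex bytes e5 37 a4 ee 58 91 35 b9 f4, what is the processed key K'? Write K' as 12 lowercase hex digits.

0a6f00000000

|K| = 9 > B = 6, so first hash the key.
H(K): even-index sum = 778 mod 256 = 10; odd-index sum = 623 mod 256 = 111 → 0a 6f.
Zero-pad H(K) = 0a 6f to 6 bytes: K' = 0a 6f 00 00 00 00.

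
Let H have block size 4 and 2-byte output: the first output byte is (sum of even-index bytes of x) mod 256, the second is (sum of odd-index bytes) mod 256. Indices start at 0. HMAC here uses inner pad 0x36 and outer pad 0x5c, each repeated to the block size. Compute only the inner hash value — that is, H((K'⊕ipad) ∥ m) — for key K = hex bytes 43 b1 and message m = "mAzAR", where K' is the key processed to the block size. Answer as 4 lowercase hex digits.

Key hex bytes 43 b1 is 2 bytes ≤ B = 4; zero-pad to 4 bytes: K' = 43 b1 00 00.
K' ⊕ ipad = 75 87 36 36.
Inner input = 75 87 36 36 ∥ 6d 41 7a 41 52.
Inner hash: even-index sum = 484 mod 256 = 228; odd-index sum = 319 mod 256 = 63 → e4 3f.

e43f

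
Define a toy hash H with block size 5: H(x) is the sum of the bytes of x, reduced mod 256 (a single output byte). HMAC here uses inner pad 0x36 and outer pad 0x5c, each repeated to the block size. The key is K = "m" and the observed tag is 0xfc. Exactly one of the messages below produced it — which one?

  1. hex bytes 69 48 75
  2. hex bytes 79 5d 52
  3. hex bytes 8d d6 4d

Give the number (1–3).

Key "m" = 6d is 1 byte ≤ B = 5; zero-pad to 5 bytes: K' = 6d 00 00 00 00.
K' ⊕ ipad = 5b 36 36 36 36; K' ⊕ opad = 31 5c 5c 5c 5c.
m1: inner = H(5b 36 36 36 36 69 48 75) = 59; tag = H(31 5c 5c 5c 5c 59) = fa
m2: inner = H(5b 36 36 36 36 79 5d 52) = 5b; tag = H(31 5c 5c 5c 5c 5b) = fc ← matches
m3: inner = H(5b 36 36 36 36 8d d6 4d) = e3; tag = H(31 5c 5c 5c 5c e3) = 84

2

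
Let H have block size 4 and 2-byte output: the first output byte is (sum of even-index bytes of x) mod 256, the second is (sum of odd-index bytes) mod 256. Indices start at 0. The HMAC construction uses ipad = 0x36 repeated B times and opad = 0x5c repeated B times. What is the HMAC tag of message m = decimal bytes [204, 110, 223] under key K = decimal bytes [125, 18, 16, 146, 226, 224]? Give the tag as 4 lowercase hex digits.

Key decimal bytes [125, 18, 16, 146, 226, 224] = 7d 12 10 92 e2 e0 is 6 bytes > B = 4, so hash it first: H(key) = 6f 84, then zero-pad to 4 bytes: K' = 6f 84 00 00.
K' ⊕ ipad = 59 b2 36 36.  K' ⊕ opad = 33 d8 5c 5c.
Inner input = (K'⊕ipad) ∥ m = 59 b2 36 36 ∥ cc 6e df.
Inner hash: even-index sum = 570 mod 256 = 58; odd-index sum = 342 mod 256 = 86 → 3a 56.
Outer input = (K'⊕opad) ∥ inner = 33 d8 5c 5c ∥ 3a 56.
Outer hash (tag): even-index sum = 201 mod 256 = 201; odd-index sum = 394 mod 256 = 138 → c9 8a.

c98a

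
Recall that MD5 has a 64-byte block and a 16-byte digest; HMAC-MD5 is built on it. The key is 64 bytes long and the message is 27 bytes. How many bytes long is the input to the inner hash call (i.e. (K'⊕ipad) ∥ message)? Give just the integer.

Key is 64 ≤ 64 bytes, zero-padded: |K'| = 64.
Inner input = (K'⊕ipad) ∥ m → 64 + 27 = 91 bytes.

91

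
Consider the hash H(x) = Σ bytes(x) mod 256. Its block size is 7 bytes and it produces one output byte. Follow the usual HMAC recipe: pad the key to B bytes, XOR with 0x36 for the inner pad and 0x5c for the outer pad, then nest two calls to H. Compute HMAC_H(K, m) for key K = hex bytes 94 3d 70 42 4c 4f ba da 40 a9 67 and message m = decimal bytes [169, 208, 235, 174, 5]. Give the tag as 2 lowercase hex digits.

15

Key hex bytes 94 3d 70 42 4c 4f ba da 40 a9 67 is 11 bytes > B = 7, so hash it first: H(key) = 02, then zero-pad to 7 bytes: K' = 02 00 00 00 00 00 00.
K' ⊕ ipad = 34 36 36 36 36 36 36.  K' ⊕ opad = 5e 5c 5c 5c 5c 5c 5c.
Inner input = (K'⊕ipad) ∥ m = 34 36 36 36 36 36 36 ∥ a9 d0 eb ae 05.
Inner hash: sum = 52+54+54+54+54+54+54+169+208+235+174+5 = 1167; mod 256 = 143 → 8f.
Outer input = (K'⊕opad) ∥ inner = 5e 5c 5c 5c 5c 5c 5c ∥ 8f.
Outer hash (tag): sum = 94+92+92+92+92+92+92+143 = 789; mod 256 = 21 → 15.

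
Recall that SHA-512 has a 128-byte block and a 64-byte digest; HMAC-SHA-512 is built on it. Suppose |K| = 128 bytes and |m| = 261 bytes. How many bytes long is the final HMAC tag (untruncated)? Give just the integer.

64

The tag is one SHA-512 digest: 64 bytes.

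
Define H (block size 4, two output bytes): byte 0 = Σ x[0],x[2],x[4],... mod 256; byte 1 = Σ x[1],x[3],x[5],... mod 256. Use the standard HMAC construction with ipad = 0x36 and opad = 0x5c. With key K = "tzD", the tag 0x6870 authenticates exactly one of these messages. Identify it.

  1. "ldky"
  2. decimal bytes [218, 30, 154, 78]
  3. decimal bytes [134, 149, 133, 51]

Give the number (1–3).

2

Key "tzD" = 74 7a 44 is 3 bytes ≤ B = 4; zero-pad to 4 bytes: K' = 74 7a 44 00.
K' ⊕ ipad = 42 4c 72 36; K' ⊕ opad = 28 26 18 5c.
m1: inner = H(42 4c 72 36 6c 64 6b 79) = 8b 5f; tag = H(28 26 18 5c 8b 5f) = cbe1
m2: inner = H(42 4c 72 36 da 1e 9a 4e) = 28 ee; tag = H(28 26 18 5c 28 ee) = 6870 ← matches
m3: inner = H(42 4c 72 36 86 95 85 33) = bf 4a; tag = H(28 26 18 5c bf 4a) = ffcc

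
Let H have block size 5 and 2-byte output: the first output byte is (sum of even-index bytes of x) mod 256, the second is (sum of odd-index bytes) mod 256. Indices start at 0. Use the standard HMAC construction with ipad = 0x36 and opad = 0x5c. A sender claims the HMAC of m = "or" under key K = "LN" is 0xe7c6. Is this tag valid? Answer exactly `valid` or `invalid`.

Key "LN" = 4c 4e is 2 bytes ≤ B = 5; zero-pad to 5 bytes: K' = 4c 4e 00 00 00.
K' ⊕ ipad = 7a 78 36 36 36; K' ⊕ opad = 10 12 5c 5c 5c.
Inner hash: even-index sum = 344 mod 256 = 88; odd-index sum = 285 mod 256 = 29 → 58 1d.
Outer hash (recomputed tag): even-index sum = 229 mod 256 = 229; odd-index sum = 198 mod 256 = 198 → e5 c6.
Recomputed tag = e5c6; claimed = e7c6 → mismatch.

invalid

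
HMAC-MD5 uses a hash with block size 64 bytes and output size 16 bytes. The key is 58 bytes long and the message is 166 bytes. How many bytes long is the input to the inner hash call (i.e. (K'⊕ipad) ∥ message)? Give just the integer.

Key is 58 ≤ 64 bytes, zero-padded: |K'| = 64.
Inner input = (K'⊕ipad) ∥ m → 64 + 166 = 230 bytes.

230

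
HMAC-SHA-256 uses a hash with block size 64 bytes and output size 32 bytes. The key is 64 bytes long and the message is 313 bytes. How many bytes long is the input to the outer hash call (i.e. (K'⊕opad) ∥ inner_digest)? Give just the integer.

96

Key is 64 ≤ 64 bytes, zero-padded: |K'| = 64.
Outer input = (K'⊕opad) ∥ H(inner) → 64 + 32 = 96 bytes.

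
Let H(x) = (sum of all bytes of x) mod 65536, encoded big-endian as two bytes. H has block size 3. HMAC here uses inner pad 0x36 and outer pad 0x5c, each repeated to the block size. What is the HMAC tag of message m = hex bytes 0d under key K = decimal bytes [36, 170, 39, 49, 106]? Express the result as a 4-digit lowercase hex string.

01a6

Key decimal bytes [36, 170, 39, 49, 106] = 24 aa 27 31 6a is 5 bytes > B = 3, so hash it first: H(key) = 01 90, then zero-pad to 3 bytes: K' = 01 90 00.
K' ⊕ ipad = 37 a6 36.  K' ⊕ opad = 5d cc 5c.
Inner input = (K'⊕ipad) ∥ m = 37 a6 36 ∥ 0d.
Inner hash: sum = 55+166+54+13 = 288 → 01 20.
Outer input = (K'⊕opad) ∥ inner = 5d cc 5c ∥ 01 20.
Outer hash (tag): sum = 93+204+92+1+32 = 422 → 01 a6.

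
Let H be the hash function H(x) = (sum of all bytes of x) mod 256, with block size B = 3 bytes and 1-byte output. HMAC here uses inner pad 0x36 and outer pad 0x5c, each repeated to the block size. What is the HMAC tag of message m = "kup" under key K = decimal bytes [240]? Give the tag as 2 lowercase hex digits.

Key decimal bytes [240] = f0 is 1 byte ≤ B = 3; zero-pad to 3 bytes: K' = f0 00 00.
K' ⊕ ipad = c6 36 36.  K' ⊕ opad = ac 5c 5c.
Inner input = (K'⊕ipad) ∥ m = c6 36 36 ∥ 6b 75 70.
Inner hash: sum = 198+54+54+107+117+112 = 642; mod 256 = 130 → 82.
Outer input = (K'⊕opad) ∥ inner = ac 5c 5c ∥ 82.
Outer hash (tag): sum = 172+92+92+130 = 486; mod 256 = 230 → e6.

e6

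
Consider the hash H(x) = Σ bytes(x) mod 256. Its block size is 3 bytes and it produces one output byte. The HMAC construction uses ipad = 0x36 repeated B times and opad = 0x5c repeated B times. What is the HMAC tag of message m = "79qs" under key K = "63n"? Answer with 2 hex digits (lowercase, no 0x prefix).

bc

Key "63n" = 36 33 6e is exactly B = 3 bytes: K' = 36 33 6e.
K' ⊕ ipad = 00 05 58.  K' ⊕ opad = 6a 6f 32.
Inner input = (K'⊕ipad) ∥ m = 00 05 58 ∥ 37 39 71 73.
Inner hash: sum = 0+5+88+55+57+113+115 = 433; mod 256 = 177 → b1.
Outer input = (K'⊕opad) ∥ inner = 6a 6f 32 ∥ b1.
Outer hash (tag): sum = 106+111+50+177 = 444; mod 256 = 188 → bc.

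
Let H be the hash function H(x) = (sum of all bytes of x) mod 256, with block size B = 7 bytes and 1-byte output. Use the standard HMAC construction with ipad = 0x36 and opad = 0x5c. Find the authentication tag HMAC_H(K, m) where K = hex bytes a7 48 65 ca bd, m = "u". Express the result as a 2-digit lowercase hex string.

Key hex bytes a7 48 65 ca bd is 5 bytes ≤ B = 7; zero-pad to 7 bytes: K' = a7 48 65 ca bd 00 00.
K' ⊕ ipad = 91 7e 53 fc 8b 36 36.  K' ⊕ opad = fb 14 39 96 e1 5c 5c.
Inner input = (K'⊕ipad) ∥ m = 91 7e 53 fc 8b 36 36 ∥ 75.
Inner hash: sum = 145+126+83+252+139+54+54+117 = 970; mod 256 = 202 → ca.
Outer input = (K'⊕opad) ∥ inner = fb 14 39 96 e1 5c 5c ∥ ca.
Outer hash (tag): sum = 251+20+57+150+225+92+92+202 = 1089; mod 256 = 65 → 41.

41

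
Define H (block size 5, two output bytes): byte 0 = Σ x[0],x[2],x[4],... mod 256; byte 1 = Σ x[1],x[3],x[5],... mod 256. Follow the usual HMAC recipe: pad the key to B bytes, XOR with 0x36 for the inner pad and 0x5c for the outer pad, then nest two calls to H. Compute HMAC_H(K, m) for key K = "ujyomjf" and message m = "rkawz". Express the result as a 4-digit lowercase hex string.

Key "ujyomjf" = 75 6a 79 6f 6d 6a 66 is 7 bytes > B = 5, so hash it first: H(key) = c1 43, then zero-pad to 5 bytes: K' = c1 43 00 00 00.
K' ⊕ ipad = f7 75 36 36 36.  K' ⊕ opad = 9d 1f 5c 5c 5c.
Inner input = (K'⊕ipad) ∥ m = f7 75 36 36 36 ∥ 72 6b 61 77 7a.
Inner hash: even-index sum = 581 mod 256 = 69; odd-index sum = 504 mod 256 = 248 → 45 f8.
Outer input = (K'⊕opad) ∥ inner = 9d 1f 5c 5c 5c ∥ 45 f8.
Outer hash (tag): even-index sum = 589 mod 256 = 77; odd-index sum = 192 mod 256 = 192 → 4d c0.

4dc0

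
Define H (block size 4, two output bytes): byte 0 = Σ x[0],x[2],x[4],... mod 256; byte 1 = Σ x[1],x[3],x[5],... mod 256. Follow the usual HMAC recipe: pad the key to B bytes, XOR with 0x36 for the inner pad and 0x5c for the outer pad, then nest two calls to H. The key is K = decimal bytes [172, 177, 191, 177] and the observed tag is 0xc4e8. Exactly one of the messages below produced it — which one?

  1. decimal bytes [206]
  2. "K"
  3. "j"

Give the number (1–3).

Key decimal bytes [172, 177, 191, 177] = ac b1 bf b1 is exactly B = 4 bytes: K' = ac b1 bf b1.
K' ⊕ ipad = 9a 87 89 87; K' ⊕ opad = f0 ed e3 ed.
m1: inner = H(9a 87 89 87 ce) = f1 0e; tag = H(f0 ed e3 ed f1 0e) = c4e8 ← matches
m2: inner = H(9a 87 89 87 4b) = 6e 0e; tag = H(f0 ed e3 ed 6e 0e) = 41e8
m3: inner = H(9a 87 89 87 6a) = 8d 0e; tag = H(f0 ed e3 ed 8d 0e) = 60e8

1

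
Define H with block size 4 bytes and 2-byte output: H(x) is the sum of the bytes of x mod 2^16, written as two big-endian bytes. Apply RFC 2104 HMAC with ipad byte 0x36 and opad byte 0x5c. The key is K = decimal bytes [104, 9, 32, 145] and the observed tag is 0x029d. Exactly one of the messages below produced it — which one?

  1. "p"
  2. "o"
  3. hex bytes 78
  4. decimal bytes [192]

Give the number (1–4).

Key decimal bytes [104, 9, 32, 145] = 68 09 20 91 is exactly B = 4 bytes: K' = 68 09 20 91.
K' ⊕ ipad = 5e 3f 16 a7; K' ⊕ opad = 34 55 7c cd.
m1: inner = H(5e 3f 16 a7 70) = 01 ca; tag = H(34 55 7c cd 01 ca) = 029d ← matches
m2: inner = H(5e 3f 16 a7 6f) = 01 c9; tag = H(34 55 7c cd 01 c9) = 029c
m3: inner = H(5e 3f 16 a7 78) = 01 d2; tag = H(34 55 7c cd 01 d2) = 02a5
m4: inner = H(5e 3f 16 a7 c0) = 02 1a; tag = H(34 55 7c cd 02 1a) = 01ee

1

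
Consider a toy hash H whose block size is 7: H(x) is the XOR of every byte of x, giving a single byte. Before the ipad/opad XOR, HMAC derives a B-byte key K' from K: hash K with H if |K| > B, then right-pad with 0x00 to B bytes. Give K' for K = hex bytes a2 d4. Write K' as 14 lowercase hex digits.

a2d40000000000

Key hex bytes a2 d4 is 2 bytes ≤ B = 7; zero-pad to 7 bytes: K' = a2 d4 00 00 00 00 00.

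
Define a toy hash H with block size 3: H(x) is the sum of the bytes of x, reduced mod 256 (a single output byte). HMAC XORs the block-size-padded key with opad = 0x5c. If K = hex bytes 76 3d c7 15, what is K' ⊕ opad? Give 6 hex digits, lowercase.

Key hex bytes 76 3d c7 15 is 4 bytes > B = 3, so hash it first: H(key) = 8f, then zero-pad to 3 bytes: K' = 8f 00 00.
XOR each byte with 0x5c: 8f⊕5c=d3, 00⊕5c=5c, 00⊕5c=5c.

d35c5c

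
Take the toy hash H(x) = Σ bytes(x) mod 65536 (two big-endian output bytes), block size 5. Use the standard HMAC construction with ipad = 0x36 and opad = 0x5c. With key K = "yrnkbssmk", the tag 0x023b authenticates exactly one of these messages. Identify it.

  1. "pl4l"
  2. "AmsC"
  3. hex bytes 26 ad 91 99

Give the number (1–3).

2

Key "yrnkbssmk" = 79 72 6e 6b 62 73 73 6d 6b is 9 bytes > B = 5, so hash it first: H(key) = 03 e4, then zero-pad to 5 bytes: K' = 03 e4 00 00 00.
K' ⊕ ipad = 35 d2 36 36 36; K' ⊕ opad = 5f b8 5c 5c 5c.
m1: inner = H(35 d2 36 36 36 70 6c 34 6c) = 03 25; tag = H(5f b8 5c 5c 5c 03 25) = 0253
m2: inner = H(35 d2 36 36 36 41 6d 73 43) = 03 0d; tag = H(5f b8 5c 5c 5c 03 0d) = 023b ← matches
m3: inner = H(35 d2 36 36 36 26 ad 91 99) = 03 a6; tag = H(5f b8 5c 5c 5c 03 a6) = 02d4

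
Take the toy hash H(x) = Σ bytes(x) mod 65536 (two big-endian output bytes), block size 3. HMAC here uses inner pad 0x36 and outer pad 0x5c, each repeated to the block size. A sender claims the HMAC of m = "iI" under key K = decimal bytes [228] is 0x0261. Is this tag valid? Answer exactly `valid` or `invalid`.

Key decimal bytes [228] = e4 is 1 byte ≤ B = 3; zero-pad to 3 bytes: K' = e4 00 00.
K' ⊕ ipad = d2 36 36; K' ⊕ opad = b8 5c 5c.
Inner hash: sum = 210+54+54+105+73 = 496 → 01 f0.
Outer hash (recomputed tag): sum = 184+92+92+1+240 = 609 → 02 61.
Recomputed tag = 0261; claimed = 0261 → match.

valid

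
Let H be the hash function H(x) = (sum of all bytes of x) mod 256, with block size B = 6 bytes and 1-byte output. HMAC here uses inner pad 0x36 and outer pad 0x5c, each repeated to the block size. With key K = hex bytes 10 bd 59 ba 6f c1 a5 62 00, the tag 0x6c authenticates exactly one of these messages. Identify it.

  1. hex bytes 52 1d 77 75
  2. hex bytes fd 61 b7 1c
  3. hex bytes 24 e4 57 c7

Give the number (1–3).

Key hex bytes 10 bd 59 ba 6f c1 a5 62 00 is 9 bytes > B = 6, so hash it first: H(key) = 17, then zero-pad to 6 bytes: K' = 17 00 00 00 00 00.
K' ⊕ ipad = 21 36 36 36 36 36; K' ⊕ opad = 4b 5c 5c 5c 5c 5c.
m1: inner = H(21 36 36 36 36 36 52 1d 77 75) = 8a; tag = H(4b 5c 5c 5c 5c 5c 8a) = a1
m2: inner = H(21 36 36 36 36 36 fd 61 b7 1c) = 60; tag = H(4b 5c 5c 5c 5c 5c 60) = 77
m3: inner = H(21 36 36 36 36 36 24 e4 57 c7) = 55; tag = H(4b 5c 5c 5c 5c 5c 55) = 6c ← matches

3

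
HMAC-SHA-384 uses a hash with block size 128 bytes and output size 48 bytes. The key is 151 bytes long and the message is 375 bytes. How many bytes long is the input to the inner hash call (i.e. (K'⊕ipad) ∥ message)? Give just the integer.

503

Key is 151 > 128 bytes, so it is hashed to 48 bytes then zero-padded to 128: |K'| = 128.
Inner input = (K'⊕ipad) ∥ m → 128 + 375 = 503 bytes.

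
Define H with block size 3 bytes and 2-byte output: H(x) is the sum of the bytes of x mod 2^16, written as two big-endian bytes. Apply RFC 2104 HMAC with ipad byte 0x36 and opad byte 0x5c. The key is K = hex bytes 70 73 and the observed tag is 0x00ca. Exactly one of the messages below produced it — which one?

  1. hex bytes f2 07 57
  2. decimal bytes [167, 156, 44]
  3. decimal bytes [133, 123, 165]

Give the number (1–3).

Key hex bytes 70 73 is 2 bytes ≤ B = 3; zero-pad to 3 bytes: K' = 70 73 00.
K' ⊕ ipad = 46 45 36; K' ⊕ opad = 2c 2f 5c.
m1: inner = H(46 45 36 f2 07 57) = 02 11; tag = H(2c 2f 5c 02 11) = 00ca ← matches
m2: inner = H(46 45 36 a7 9c 2c) = 02 30; tag = H(2c 2f 5c 02 30) = 00e9
m3: inner = H(46 45 36 85 7b a5) = 02 66; tag = H(2c 2f 5c 02 66) = 011f

1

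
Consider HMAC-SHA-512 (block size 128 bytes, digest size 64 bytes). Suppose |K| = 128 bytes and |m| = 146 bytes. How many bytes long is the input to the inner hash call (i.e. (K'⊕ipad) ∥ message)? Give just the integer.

Key is 128 ≤ 128 bytes, zero-padded: |K'| = 128.
Inner input = (K'⊕ipad) ∥ m → 128 + 146 = 274 bytes.

274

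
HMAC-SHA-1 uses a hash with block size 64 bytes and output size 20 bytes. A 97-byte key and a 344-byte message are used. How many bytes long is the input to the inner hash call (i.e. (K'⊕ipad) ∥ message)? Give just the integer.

Key is 97 > 64 bytes, so it is hashed to 20 bytes then zero-padded to 64: |K'| = 64.
Inner input = (K'⊕ipad) ∥ m → 64 + 344 = 408 bytes.

408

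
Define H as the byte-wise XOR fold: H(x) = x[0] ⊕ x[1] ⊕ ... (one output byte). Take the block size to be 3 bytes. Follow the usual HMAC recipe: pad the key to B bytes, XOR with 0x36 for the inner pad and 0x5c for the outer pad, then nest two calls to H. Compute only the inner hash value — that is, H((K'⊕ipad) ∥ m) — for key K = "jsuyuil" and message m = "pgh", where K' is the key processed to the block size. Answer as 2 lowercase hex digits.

2c

Key "jsuyuil" = 6a 73 75 79 75 69 6c is 7 bytes > B = 3, so hash it first: H(key) = 65, then zero-pad to 3 bytes: K' = 65 00 00.
K' ⊕ ipad = 53 36 36.
Inner input = 53 36 36 ∥ 70 67 68.
Inner hash: XOR 53⊕36⊕36⊕70⊕67⊕68 = 2c.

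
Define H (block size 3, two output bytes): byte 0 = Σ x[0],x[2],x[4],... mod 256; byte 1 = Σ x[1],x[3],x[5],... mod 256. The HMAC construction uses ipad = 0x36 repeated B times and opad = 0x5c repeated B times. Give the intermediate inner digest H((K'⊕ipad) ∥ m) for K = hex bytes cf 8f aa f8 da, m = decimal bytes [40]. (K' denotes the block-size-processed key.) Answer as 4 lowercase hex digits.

9bd9

Key hex bytes cf 8f aa f8 da is 5 bytes > B = 3, so hash it first: H(key) = 53 87, then zero-pad to 3 bytes: K' = 53 87 00.
K' ⊕ ipad = 65 b1 36.
Inner input = 65 b1 36 ∥ 28.
Inner hash: even-index sum = 155 mod 256 = 155; odd-index sum = 217 mod 256 = 217 → 9b d9.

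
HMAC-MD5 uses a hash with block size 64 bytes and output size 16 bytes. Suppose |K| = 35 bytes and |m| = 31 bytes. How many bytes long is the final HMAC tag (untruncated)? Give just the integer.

16

The tag is one MD5 digest: 16 bytes.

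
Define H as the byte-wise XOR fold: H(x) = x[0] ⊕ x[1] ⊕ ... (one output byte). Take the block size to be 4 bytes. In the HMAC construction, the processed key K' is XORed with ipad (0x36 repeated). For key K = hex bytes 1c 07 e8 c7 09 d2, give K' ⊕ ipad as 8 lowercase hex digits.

d9363636

Key hex bytes 1c 07 e8 c7 09 d2 is 6 bytes > B = 4, so hash it first: H(key) = ef, then zero-pad to 4 bytes: K' = ef 00 00 00.
XOR each byte with 0x36: ef⊕36=d9, 00⊕36=36, 00⊕36=36, 00⊕36=36.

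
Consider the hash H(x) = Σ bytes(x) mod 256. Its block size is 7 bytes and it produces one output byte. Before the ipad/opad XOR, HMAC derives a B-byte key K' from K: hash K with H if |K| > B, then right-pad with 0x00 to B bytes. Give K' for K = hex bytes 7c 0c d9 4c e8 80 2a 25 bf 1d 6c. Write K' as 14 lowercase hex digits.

|K| = 11 > B = 7, so first hash the key.
H(K): sum = 124+12+217+76+232+128+42+37+191+29+108 = 1196; mod 256 = 172 → ac.
Zero-pad H(K) = ac to 7 bytes: K' = ac 00 00 00 00 00 00.

ac000000000000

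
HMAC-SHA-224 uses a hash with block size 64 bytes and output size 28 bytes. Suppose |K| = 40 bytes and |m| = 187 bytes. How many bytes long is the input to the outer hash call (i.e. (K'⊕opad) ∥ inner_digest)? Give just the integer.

92

Key is 40 ≤ 64 bytes, zero-padded: |K'| = 64.
Outer input = (K'⊕opad) ∥ H(inner) → 64 + 28 = 92 bytes.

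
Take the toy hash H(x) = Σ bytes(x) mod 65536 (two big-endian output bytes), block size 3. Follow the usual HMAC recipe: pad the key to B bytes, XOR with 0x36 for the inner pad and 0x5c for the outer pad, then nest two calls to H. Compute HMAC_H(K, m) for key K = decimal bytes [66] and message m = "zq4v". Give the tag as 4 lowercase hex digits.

Key decimal bytes [66] = 42 is 1 byte ≤ B = 3; zero-pad to 3 bytes: K' = 42 00 00.
K' ⊕ ipad = 74 36 36.  K' ⊕ opad = 1e 5c 5c.
Inner input = (K'⊕ipad) ∥ m = 74 36 36 ∥ 7a 71 34 76.
Inner hash: sum = 116+54+54+122+113+52+118 = 629 → 02 75.
Outer input = (K'⊕opad) ∥ inner = 1e 5c 5c ∥ 02 75.
Outer hash (tag): sum = 30+92+92+2+117 = 333 → 01 4d.

014d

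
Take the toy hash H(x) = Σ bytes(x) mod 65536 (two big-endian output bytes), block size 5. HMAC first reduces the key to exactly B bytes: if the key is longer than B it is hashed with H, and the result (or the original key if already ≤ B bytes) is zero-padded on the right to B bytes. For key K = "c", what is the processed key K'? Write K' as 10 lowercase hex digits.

Key "c" = 63 is 1 byte ≤ B = 5; zero-pad to 5 bytes: K' = 63 00 00 00 00.

6300000000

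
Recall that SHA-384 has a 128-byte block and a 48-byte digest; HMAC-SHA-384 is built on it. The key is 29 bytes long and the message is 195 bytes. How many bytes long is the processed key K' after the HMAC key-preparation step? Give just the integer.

Key is 29 ≤ 128 bytes, zero-padded: |K'| = 128.

128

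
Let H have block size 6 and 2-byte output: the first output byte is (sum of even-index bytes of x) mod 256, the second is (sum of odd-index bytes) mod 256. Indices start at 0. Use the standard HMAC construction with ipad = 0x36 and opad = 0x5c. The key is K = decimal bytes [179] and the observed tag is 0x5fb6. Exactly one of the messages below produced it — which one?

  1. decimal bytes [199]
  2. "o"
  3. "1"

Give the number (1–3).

Key decimal bytes [179] = b3 is 1 byte ≤ B = 6; zero-pad to 6 bytes: K' = b3 00 00 00 00 00.
K' ⊕ ipad = 85 36 36 36 36 36; K' ⊕ opad = ef 5c 5c 5c 5c 5c.
m1: inner = H(85 36 36 36 36 36 c7) = b8 a2; tag = H(ef 5c 5c 5c 5c 5c b8 a2) = 5fb6 ← matches
m2: inner = H(85 36 36 36 36 36 6f) = 60 a2; tag = H(ef 5c 5c 5c 5c 5c 60 a2) = 07b6
m3: inner = H(85 36 36 36 36 36 31) = 22 a2; tag = H(ef 5c 5c 5c 5c 5c 22 a2) = c9b6

1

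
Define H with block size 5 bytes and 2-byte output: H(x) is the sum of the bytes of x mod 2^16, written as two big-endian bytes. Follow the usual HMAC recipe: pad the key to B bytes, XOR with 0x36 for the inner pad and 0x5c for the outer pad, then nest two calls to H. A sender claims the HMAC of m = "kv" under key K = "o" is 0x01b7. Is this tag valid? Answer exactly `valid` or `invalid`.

valid

Key "o" = 6f is 1 byte ≤ B = 5; zero-pad to 5 bytes: K' = 6f 00 00 00 00.
K' ⊕ ipad = 59 36 36 36 36; K' ⊕ opad = 33 5c 5c 5c 5c.
Inner hash: sum = 89+54+54+54+54+107+118 = 530 → 02 12.
Outer hash (recomputed tag): sum = 51+92+92+92+92+2+18 = 439 → 01 b7.
Recomputed tag = 01b7; claimed = 01b7 → match.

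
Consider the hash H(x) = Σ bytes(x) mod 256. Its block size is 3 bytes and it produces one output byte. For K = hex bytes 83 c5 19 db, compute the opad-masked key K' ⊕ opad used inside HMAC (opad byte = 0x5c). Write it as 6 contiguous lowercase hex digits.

Key hex bytes 83 c5 19 db is 4 bytes > B = 3, so hash it first: H(key) = 3c, then zero-pad to 3 bytes: K' = 3c 00 00.
XOR each byte with 0x5c: 3c⊕5c=60, 00⊕5c=5c, 00⊕5c=5c.

605c5c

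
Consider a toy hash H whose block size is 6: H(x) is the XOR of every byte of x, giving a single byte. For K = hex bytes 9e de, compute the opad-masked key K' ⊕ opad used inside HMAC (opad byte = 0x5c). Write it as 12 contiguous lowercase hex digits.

Key hex bytes 9e de is 2 bytes ≤ B = 6; zero-pad to 6 bytes: K' = 9e de 00 00 00 00.
XOR each byte with 0x5c: 9e⊕5c=c2, de⊕5c=82, 00⊕5c=5c, 00⊕5c=5c, 00⊕5c=5c, 00⊕5c=5c.

c2825c5c5c5c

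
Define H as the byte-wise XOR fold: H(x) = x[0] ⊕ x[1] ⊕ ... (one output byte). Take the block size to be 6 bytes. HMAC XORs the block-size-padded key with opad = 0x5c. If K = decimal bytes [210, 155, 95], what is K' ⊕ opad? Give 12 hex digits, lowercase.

Key decimal bytes [210, 155, 95] = d2 9b 5f is 3 bytes ≤ B = 6; zero-pad to 6 bytes: K' = d2 9b 5f 00 00 00.
XOR each byte with 0x5c: d2⊕5c=8e, 9b⊕5c=c7, 5f⊕5c=03, 00⊕5c=5c, 00⊕5c=5c, 00⊕5c=5c.

8ec7035c5c5c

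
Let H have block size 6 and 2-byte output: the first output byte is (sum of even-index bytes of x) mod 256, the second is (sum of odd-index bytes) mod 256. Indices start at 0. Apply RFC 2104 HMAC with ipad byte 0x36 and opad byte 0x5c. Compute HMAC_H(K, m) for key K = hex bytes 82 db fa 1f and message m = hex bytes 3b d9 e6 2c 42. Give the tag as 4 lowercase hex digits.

f977

Key hex bytes 82 db fa 1f is 4 bytes ≤ B = 6; zero-pad to 6 bytes: K' = 82 db fa 1f 00 00.
K' ⊕ ipad = b4 ed cc 29 36 36.  K' ⊕ opad = de 87 a6 43 5c 5c.
Inner input = (K'⊕ipad) ∥ m = b4 ed cc 29 36 36 ∥ 3b d9 e6 2c 42.
Inner hash: even-index sum = 793 mod 256 = 25; odd-index sum = 593 mod 256 = 81 → 19 51.
Outer input = (K'⊕opad) ∥ inner = de 87 a6 43 5c 5c ∥ 19 51.
Outer hash (tag): even-index sum = 505 mod 256 = 249; odd-index sum = 375 mod 256 = 119 → f9 77.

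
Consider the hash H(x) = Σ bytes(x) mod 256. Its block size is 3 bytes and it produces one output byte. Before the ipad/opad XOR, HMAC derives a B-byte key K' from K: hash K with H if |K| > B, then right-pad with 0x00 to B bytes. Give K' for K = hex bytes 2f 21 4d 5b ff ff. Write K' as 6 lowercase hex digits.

|K| = 6 > B = 3, so first hash the key.
H(K): sum = 47+33+77+91+255+255 = 758; mod 256 = 246 → f6.
Zero-pad H(K) = f6 to 3 bytes: K' = f6 00 00.

f60000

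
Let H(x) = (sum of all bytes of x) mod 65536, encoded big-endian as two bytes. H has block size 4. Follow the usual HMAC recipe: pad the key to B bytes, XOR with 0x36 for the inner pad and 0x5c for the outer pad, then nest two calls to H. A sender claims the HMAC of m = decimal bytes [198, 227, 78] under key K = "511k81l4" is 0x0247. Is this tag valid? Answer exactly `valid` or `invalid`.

Key "511k81l4" = 35 31 31 6b 38 31 6c 34 is 8 bytes > B = 4, so hash it first: H(key) = 02 0b, then zero-pad to 4 bytes: K' = 02 0b 00 00.
K' ⊕ ipad = 34 3d 36 36; K' ⊕ opad = 5e 57 5c 5c.
Inner hash: sum = 52+61+54+54+198+227+78 = 724 → 02 d4.
Outer hash (recomputed tag): sum = 94+87+92+92+2+212 = 579 → 02 43.
Recomputed tag = 0243; claimed = 0247 → mismatch.

invalid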